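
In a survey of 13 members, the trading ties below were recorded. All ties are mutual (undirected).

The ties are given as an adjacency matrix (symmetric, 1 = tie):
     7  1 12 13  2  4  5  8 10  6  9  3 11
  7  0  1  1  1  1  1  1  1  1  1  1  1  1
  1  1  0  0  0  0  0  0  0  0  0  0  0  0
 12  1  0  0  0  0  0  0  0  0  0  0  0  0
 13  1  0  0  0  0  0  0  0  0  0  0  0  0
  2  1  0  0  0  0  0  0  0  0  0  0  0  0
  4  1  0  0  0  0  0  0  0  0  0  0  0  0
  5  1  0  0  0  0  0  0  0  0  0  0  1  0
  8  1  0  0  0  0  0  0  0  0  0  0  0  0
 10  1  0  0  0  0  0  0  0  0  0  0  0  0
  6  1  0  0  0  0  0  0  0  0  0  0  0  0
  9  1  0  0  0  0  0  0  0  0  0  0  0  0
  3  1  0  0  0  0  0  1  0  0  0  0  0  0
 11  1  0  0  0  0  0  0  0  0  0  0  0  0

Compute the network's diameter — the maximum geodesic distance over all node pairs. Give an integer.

2

Eccentricity of each node (its greatest distance to any other): 1:2, 2:2, 3:2, 4:2, 5:2, 6:2, 7:1, 8:2, 9:2, 10:2, 11:2, 12:2, 13:2.
The maximum eccentricity is 2, realized for instance by the pair 1–12 via 1 – 7 – 12. So the diameter is 2.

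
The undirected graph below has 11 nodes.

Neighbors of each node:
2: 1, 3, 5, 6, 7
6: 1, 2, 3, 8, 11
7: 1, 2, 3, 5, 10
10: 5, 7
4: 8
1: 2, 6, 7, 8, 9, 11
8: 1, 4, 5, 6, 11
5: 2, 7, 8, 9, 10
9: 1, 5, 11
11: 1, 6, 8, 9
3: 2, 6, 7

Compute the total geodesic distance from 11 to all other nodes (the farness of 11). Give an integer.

17

Distances from 11: 1:1, 2:2, 3:2, 4:2, 5:2, 6:1, 7:2, 8:1, 9:1, 10:3.
Sum = 1 + 2 + 2 + 2 + 2 + 1 + 2 + 1 + 1 + 3 = 17.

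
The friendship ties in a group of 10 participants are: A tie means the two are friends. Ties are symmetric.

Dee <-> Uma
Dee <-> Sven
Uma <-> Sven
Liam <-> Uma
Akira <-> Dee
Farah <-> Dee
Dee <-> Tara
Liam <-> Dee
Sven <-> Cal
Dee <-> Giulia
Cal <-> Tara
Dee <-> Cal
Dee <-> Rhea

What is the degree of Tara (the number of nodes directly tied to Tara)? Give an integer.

Tara is directly tied to Cal and Dee. That is 2 neighbors, so the degree of Tara is 2.

2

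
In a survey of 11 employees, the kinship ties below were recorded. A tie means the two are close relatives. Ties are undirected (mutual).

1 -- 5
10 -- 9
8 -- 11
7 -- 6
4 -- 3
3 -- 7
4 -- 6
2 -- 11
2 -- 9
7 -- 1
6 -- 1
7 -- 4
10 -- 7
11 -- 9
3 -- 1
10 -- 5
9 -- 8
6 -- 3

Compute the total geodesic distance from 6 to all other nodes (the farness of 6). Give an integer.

23

Distances from 6: 1:1, 2:4, 3:1, 4:1, 5:2, 7:1, 8:4, 9:3, 10:2, 11:4.
Sum = 1 + 4 + 1 + 1 + 2 + 1 + 4 + 3 + 2 + 4 = 23.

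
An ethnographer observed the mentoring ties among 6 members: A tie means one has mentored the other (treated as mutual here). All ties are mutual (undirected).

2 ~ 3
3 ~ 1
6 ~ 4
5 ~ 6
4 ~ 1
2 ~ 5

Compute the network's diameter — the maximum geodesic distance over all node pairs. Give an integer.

3

Eccentricity of each node (its greatest distance to any other): 1:3, 2:3, 3:3, 4:3, 5:3, 6:3.
The maximum eccentricity is 3, realized for instance by the pair 5–1 via 5 – 2 – 3 – 1. So the diameter is 3.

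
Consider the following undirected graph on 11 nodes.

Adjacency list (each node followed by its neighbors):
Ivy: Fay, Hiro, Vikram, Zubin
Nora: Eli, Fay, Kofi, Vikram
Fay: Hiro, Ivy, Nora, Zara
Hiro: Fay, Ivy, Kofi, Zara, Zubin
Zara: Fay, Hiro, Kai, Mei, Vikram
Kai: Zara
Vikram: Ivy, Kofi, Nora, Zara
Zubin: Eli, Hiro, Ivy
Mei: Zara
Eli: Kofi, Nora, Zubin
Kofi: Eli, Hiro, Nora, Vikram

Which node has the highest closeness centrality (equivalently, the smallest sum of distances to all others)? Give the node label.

Farness (sum of distances to all others) for each node — Eli:22, Fay:16, Hiro:15, Ivy:18, Kai:25, Kofi:18, Mei:25, Nora:18, Vikram:16, Zara:16, Zubin:19.
The smallest farness is 15, for Hiro, so Hiro has the highest closeness.

Hiro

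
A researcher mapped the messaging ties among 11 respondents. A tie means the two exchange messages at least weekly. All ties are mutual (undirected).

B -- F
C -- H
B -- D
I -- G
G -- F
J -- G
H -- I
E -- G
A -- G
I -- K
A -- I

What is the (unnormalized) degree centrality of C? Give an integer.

C is directly tied to H. That is 1 neighbor, so the degree of C is 1.

1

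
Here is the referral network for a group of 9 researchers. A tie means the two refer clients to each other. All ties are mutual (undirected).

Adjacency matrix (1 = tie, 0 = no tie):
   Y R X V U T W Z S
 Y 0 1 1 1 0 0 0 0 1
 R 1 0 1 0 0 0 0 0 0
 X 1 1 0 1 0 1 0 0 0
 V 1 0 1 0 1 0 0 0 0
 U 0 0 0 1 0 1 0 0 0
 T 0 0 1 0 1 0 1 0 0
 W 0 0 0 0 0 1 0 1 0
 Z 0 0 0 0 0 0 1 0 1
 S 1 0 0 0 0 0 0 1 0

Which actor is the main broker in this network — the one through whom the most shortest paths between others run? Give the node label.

Unnormalized betweenness of each node: R:0, S:4, T:41/6, U:1, V:19/6, W:3, X:37/6, Y:47/6, Z:2.
Y has the largest value, 47/6, making it the main broker — the node through which the most shortest paths run.

Y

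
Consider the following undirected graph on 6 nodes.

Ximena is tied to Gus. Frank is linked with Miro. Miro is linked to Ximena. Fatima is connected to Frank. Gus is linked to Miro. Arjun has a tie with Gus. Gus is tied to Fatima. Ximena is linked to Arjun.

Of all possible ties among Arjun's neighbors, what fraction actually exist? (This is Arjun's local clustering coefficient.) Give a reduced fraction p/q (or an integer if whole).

Arjun's neighbors: Gus and Ximena (k = 2).
Possible neighbor pairs: C(2,2) = 1. Edges among them: Gus–Ximena → e = 1.
Clustering(Arjun) = 1/1.

1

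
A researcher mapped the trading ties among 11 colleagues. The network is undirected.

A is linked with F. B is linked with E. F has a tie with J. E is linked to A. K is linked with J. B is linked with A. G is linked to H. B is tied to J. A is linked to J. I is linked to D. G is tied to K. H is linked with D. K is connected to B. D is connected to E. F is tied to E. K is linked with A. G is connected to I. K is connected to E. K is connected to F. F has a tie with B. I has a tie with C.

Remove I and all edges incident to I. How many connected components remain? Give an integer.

Without I, the remaining ties split the others into: {A, B, D, E, F, G, H, J, K}; {C}.
That's 2 separate components.

2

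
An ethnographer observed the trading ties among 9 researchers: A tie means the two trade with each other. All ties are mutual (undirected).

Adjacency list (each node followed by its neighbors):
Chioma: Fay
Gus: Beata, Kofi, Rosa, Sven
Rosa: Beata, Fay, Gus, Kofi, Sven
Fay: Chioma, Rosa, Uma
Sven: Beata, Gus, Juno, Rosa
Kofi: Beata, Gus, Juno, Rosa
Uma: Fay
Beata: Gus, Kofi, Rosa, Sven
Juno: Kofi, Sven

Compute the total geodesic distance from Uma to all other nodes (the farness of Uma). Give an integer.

21

Distances from Uma: Beata:3, Chioma:2, Fay:1, Gus:3, Juno:4, Kofi:3, Rosa:2, Sven:3.
Sum = 3 + 2 + 1 + 3 + 4 + 3 + 2 + 3 = 21.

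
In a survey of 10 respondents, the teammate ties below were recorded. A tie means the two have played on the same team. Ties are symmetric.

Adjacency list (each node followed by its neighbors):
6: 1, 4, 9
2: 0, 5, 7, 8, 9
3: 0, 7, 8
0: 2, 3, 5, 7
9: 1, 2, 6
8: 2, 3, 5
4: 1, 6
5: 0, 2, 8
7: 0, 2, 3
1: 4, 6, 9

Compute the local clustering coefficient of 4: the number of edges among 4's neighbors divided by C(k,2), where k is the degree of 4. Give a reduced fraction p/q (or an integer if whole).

4's neighbors: 1 and 6 (k = 2).
Possible neighbor pairs: C(2,2) = 1. Edges among them: 1–6 → e = 1.
Clustering(4) = 1/1.

1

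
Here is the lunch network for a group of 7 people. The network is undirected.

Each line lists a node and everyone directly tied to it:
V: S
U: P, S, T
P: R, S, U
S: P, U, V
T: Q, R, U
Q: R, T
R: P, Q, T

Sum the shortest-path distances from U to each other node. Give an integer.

Distances from U: P:1, Q:2, R:2, S:1, T:1, V:2.
Sum = 1 + 2 + 2 + 1 + 1 + 2 = 9.

9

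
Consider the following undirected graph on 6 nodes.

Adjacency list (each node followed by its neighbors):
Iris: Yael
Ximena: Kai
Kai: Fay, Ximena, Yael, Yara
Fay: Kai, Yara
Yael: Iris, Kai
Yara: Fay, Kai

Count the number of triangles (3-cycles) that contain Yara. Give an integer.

Yara's neighbors: Fay and Kai.
Neighbor pairs that are themselves tied: Yara–Fay–Kai. Each forms one triangle with Yara, for 1 in total.

1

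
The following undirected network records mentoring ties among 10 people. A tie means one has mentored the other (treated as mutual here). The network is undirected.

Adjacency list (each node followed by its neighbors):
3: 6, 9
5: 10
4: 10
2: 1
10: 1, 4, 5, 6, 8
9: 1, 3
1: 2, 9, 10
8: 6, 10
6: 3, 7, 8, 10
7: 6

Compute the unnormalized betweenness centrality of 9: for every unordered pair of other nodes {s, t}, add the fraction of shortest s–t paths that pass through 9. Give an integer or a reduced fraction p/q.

2

Pairs whose geodesics pass through 9 — 2–3: 1; 1–3: 1.
All other pairs contribute 0.
Summing the contributions gives betweenness(9) = 2.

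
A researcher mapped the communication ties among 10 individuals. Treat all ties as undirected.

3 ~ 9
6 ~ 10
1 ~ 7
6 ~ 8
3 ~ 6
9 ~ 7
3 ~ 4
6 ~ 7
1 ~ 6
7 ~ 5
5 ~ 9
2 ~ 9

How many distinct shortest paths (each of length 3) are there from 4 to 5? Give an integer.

The shortest distance is 3, and the only length-3 path is 4–3–9–5. So there is exactly 1 shortest path.

1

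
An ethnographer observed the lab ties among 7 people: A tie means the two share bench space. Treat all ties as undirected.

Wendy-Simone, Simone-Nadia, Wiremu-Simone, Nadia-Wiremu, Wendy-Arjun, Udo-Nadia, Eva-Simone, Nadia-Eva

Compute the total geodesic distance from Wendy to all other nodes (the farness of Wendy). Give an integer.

Distances from Wendy: Arjun:1, Eva:2, Nadia:2, Simone:1, Udo:3, Wiremu:2.
Sum = 1 + 2 + 2 + 1 + 3 + 2 = 11.

11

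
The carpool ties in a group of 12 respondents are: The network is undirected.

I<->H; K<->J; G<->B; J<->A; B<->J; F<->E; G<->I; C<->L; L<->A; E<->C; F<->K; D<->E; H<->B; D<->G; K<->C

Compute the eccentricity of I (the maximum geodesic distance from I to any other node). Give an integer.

Distances from I: A:4, B:2, C:4, D:2, E:3, F:4, G:1, H:1, J:3, K:4, L:5.
The largest is 5 (to L), so the eccentricity of I is 5.

5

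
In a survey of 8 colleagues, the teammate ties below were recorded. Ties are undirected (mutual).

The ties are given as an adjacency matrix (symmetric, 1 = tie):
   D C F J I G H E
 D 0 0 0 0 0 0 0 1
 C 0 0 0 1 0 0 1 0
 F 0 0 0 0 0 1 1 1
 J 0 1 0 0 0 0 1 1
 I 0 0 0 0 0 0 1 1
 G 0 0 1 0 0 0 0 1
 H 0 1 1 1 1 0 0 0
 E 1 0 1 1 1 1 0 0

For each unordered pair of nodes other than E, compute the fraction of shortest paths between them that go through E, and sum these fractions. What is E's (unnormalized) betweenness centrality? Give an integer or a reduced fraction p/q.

Pairs whose geodesics pass through E — D–C: 1; D–F: 1; D–J: 1; D–I: 1; D–G: 1; D–H: 3/3; C–G: 1/2; F–J: 1/2; F–I: 1/2; J–I: 1/2; J–G: 1; I–G: 1.
All other pairs contribute 0.
Summing the contributions gives betweenness(E) = 10.

10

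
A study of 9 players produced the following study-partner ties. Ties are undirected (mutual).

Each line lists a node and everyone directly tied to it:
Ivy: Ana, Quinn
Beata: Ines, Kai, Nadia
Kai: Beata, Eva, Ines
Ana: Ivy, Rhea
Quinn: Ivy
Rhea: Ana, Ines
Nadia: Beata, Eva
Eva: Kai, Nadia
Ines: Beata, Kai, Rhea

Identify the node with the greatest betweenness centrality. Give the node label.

Ines

Unnormalized betweenness of each node: Ana:12, Beata:11/2, Eva:1/2, Ines:16, Ivy:7, Kai:11/2, Nadia:1/2, Quinn:0, Rhea:15.
Ines has the largest value, 16, making it the main broker — the node through which the most shortest paths run.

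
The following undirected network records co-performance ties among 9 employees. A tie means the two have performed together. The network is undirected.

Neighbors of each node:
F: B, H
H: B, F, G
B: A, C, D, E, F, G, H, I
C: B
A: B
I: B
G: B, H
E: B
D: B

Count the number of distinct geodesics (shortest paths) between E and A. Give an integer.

1

The shortest distance is 2, and the only length-2 path is E–B–A. So there is exactly 1 shortest path.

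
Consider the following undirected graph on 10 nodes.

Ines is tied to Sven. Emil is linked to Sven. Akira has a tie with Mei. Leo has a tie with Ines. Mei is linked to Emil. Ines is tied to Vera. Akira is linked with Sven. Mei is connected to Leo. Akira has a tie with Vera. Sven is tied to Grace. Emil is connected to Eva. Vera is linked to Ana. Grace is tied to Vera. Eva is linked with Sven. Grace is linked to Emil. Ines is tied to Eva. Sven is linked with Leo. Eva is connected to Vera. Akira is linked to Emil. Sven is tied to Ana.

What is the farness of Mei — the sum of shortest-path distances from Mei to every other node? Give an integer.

16

Distances from Mei: Akira:1, Ana:3, Emil:1, Eva:2, Grace:2, Ines:2, Leo:1, Sven:2, Vera:2.
Sum = 1 + 3 + 1 + 2 + 2 + 2 + 1 + 2 + 2 = 16.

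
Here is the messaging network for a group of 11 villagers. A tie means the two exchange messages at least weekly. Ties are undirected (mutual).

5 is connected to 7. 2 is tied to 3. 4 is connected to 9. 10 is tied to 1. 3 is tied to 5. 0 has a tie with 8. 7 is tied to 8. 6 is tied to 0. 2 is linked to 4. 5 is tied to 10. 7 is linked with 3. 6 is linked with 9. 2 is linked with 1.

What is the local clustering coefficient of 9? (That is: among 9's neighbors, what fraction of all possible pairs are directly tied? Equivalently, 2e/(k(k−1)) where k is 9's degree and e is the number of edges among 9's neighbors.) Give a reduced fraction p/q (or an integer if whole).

9's neighbors: 4 and 6 (k = 2).
Possible neighbor pairs: C(2,2) = 1. Edges among them: none → e = 0.
Clustering(9) = 0/1.

0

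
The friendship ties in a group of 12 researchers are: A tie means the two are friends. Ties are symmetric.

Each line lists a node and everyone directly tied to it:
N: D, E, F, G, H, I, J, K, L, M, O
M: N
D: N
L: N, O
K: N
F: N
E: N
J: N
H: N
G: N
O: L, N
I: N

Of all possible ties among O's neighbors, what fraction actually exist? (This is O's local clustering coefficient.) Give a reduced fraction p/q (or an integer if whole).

1

O's neighbors: L and N (k = 2).
Possible neighbor pairs: C(2,2) = 1. Edges among them: L–N → e = 1.
Clustering(O) = 1/1.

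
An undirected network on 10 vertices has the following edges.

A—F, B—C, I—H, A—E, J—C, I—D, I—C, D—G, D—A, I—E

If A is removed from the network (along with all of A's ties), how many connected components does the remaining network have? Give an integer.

2

Without A, the remaining ties split the others into: {F}; {B, C, D, E, G, H, I, J}.
That's 2 separate components.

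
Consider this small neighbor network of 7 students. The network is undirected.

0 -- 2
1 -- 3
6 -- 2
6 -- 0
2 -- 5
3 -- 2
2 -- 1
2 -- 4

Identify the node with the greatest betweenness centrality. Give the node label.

Unnormalized betweenness of each node: 0:0, 1:0, 2:13, 3:0, 4:0, 5:0, 6:0.
2 has the largest value, 13, making it the main broker — the node through which the most shortest paths run.

2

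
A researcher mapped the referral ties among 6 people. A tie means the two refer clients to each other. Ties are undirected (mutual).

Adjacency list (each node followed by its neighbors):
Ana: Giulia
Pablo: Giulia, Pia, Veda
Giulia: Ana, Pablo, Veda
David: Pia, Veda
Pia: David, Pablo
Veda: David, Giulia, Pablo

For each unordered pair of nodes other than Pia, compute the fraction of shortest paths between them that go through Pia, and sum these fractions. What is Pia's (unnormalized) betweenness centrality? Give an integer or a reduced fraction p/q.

Pairs whose geodesics pass through Pia — David–Pablo: 1/2.
All other pairs contribute 0.
Summing the contributions gives betweenness(Pia) = 1/2.

1/2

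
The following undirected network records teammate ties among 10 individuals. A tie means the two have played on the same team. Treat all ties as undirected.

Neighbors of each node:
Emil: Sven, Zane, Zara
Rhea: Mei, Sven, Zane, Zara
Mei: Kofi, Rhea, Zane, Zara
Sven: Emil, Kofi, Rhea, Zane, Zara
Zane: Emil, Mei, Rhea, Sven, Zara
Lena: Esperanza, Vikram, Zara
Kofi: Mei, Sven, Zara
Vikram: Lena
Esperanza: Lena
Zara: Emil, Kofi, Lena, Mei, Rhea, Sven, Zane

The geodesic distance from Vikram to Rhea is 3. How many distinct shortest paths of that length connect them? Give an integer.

1

The shortest distance is 3, and the only length-3 path is Vikram–Lena–Zara–Rhea. So there is exactly 1 shortest path.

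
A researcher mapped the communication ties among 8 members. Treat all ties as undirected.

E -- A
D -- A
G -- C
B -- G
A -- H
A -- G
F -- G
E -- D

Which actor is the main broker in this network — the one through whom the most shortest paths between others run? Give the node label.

G

Unnormalized betweenness of each node: A:14, B:0, C:0, D:0, E:0, F:0, G:15, H:0.
G has the largest value, 15, making it the main broker — the node through which the most shortest paths run.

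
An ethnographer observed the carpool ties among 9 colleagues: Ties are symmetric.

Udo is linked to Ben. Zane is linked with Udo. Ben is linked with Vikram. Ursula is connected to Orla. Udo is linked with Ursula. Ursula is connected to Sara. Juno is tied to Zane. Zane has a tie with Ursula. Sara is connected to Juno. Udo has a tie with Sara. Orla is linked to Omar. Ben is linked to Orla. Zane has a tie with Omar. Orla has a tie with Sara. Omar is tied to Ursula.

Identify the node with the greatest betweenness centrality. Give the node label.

Ben

Unnormalized betweenness of each node: Ben:22/3, Juno:1/3, Omar:1/2, Orla:31/6, Sara:11/3, Udo:17/3, Ursula:13/6, Vikram:0, Zane:19/6.
Ben has the largest value, 22/3, making it the main broker — the node through which the most shortest paths run.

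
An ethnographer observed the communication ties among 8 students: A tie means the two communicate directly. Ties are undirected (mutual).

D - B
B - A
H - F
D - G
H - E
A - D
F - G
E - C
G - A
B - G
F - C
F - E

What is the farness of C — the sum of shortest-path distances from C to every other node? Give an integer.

Distances from C: A:3, B:3, D:3, E:1, F:1, G:2, H:2.
Sum = 3 + 3 + 3 + 1 + 1 + 2 + 2 = 15.

15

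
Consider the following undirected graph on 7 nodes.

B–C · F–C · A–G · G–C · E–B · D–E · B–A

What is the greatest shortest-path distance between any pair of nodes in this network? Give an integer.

Eccentricity of each node (its greatest distance to any other): A:3, B:2, C:3, D:4, E:3, F:4, G:4.
The maximum eccentricity is 4, realized for instance by the pair F–D via F – C – B – E – D. So the diameter is 4.

4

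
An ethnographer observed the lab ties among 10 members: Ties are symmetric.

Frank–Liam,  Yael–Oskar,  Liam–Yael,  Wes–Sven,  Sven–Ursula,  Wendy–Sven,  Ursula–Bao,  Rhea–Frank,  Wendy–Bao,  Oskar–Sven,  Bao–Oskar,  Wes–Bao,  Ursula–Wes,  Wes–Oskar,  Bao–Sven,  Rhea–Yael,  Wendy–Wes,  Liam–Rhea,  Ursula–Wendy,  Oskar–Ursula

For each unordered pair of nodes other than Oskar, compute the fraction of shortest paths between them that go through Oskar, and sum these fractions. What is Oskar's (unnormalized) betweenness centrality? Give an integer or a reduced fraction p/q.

20

Pairs whose geodesics pass through Oskar — Rhea–Bao: 1; Rhea–Wes: 1; Rhea–Wendy: 4/4; Rhea–Ursula: 1; Rhea–Sven: 1; Frank–Bao: 2/2; Frank–Wes: 2/2; Frank–Wendy: 8/8; Frank–Ursula: 2/2; Frank–Sven: 2/2; Liam–Bao: 1; Liam–Wes: 1; Liam–Wendy: 4/4; Liam–Ursula: 1 … (+6 more pairs).
All other pairs contribute 0.
Summing the contributions gives betweenness(Oskar) = 20.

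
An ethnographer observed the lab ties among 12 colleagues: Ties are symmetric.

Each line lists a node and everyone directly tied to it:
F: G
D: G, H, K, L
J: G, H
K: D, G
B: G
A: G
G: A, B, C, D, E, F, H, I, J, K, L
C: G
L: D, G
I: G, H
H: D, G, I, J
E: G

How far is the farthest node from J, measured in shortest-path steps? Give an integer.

Distances from J: A:2, B:2, C:2, D:2, E:2, F:2, G:1, H:1, I:2, K:2, L:2.
The largest is 2 (to B, F, C, L, D, E, A, I, and K), so the eccentricity of J is 2.

2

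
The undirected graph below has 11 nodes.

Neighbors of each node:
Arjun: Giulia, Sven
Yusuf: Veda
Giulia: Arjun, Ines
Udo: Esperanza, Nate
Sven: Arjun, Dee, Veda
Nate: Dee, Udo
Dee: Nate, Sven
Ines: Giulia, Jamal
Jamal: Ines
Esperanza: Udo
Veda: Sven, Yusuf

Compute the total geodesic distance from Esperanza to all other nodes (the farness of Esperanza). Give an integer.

47

Distances from Esperanza: Arjun:5, Dee:3, Giulia:6, Ines:7, Jamal:8, Nate:2, Sven:4, Udo:1, Veda:5, Yusuf:6.
Sum = 5 + 3 + 6 + 7 + 8 + 2 + 4 + 1 + 5 + 6 = 47.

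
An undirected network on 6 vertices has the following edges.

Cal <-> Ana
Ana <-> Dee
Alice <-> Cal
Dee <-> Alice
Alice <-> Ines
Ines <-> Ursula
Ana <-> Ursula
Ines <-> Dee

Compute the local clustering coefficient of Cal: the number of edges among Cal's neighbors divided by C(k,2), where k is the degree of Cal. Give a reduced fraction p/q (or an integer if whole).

0

Cal's neighbors: Alice and Ana (k = 2).
Possible neighbor pairs: C(2,2) = 1. Edges among them: none → e = 0.
Clustering(Cal) = 0/1.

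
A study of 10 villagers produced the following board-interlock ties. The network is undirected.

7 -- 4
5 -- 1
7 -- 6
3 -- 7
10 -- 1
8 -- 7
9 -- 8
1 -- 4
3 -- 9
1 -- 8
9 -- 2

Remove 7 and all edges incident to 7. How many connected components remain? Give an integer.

2

Without 7, the remaining ties split the others into: {1, 2, 3, 4, 5, 8, 9, 10}; {6}.
That's 2 separate components.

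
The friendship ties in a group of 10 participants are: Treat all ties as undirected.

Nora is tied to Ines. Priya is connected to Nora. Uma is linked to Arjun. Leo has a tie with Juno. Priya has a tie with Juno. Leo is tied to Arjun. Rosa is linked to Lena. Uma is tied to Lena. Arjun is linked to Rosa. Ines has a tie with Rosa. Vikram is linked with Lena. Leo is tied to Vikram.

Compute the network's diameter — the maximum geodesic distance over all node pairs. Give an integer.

4

Eccentricity of each node (its greatest distance to any other): Arjun:3, Ines:3, Juno:3, Lena:4, Leo:3, Nora:4, Priya:4, Rosa:3, Uma:4, Vikram:4.
The maximum eccentricity is 4, realized for instance by the pair Priya–Uma via Priya – Juno – Leo – Arjun – Uma. So the diameter is 4.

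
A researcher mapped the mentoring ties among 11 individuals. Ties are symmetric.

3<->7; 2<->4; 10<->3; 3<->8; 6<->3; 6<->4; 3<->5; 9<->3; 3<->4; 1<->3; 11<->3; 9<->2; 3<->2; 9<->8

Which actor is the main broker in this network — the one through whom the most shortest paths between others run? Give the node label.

Unnormalized betweenness of each node: 1:0, 2:1/2, 3:79/2, 4:1/2, 5:0, 6:0, 7:0, 8:0, 9:1/2, 10:0, 11:0.
3 has the largest value, 79/2, making it the main broker — the node through which the most shortest paths run.

3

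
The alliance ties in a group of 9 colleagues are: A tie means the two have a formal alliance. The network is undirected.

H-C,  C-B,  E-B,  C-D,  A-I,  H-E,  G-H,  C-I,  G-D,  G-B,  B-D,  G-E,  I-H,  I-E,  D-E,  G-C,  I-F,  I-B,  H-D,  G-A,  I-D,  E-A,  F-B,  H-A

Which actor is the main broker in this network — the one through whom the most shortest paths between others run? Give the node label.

Unnormalized betweenness of each node: A:1/6, B:43/15, C:11/30, D:17/30, E:19/20, F:0, G:79/60, H:19/20, I:289/60.
I has the largest value, 289/60, making it the main broker — the node through which the most shortest paths run.

I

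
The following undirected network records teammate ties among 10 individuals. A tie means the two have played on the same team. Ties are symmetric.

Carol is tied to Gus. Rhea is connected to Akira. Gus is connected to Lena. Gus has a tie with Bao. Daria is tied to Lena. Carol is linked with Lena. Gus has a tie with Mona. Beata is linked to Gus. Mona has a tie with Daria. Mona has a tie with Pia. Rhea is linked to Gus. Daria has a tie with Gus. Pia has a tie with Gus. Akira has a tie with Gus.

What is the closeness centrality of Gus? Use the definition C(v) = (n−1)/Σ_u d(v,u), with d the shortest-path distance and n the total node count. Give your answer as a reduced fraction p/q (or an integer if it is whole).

Distances from Gus: Akira:1, Bao:1, Beata:1, Carol:1, Daria:1, Lena:1, Mona:1, Pia:1, Rhea:1. Sum = 9.
n = 10, so closeness = 9/9 = 1.

1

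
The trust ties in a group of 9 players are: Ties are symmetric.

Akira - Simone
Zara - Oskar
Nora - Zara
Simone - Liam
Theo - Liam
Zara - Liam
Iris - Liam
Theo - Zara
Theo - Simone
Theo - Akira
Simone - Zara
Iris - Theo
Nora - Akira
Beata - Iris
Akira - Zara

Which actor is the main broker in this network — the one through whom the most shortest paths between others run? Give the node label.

Unnormalized betweenness of each node: Akira:5/3, Beata:0, Iris:7, Liam:11/3, Nora:0, Oskar:0, Simone:1/3, Theo:20/3, Zara:32/3.
Zara has the largest value, 32/3, making it the main broker — the node through which the most shortest paths run.

Zara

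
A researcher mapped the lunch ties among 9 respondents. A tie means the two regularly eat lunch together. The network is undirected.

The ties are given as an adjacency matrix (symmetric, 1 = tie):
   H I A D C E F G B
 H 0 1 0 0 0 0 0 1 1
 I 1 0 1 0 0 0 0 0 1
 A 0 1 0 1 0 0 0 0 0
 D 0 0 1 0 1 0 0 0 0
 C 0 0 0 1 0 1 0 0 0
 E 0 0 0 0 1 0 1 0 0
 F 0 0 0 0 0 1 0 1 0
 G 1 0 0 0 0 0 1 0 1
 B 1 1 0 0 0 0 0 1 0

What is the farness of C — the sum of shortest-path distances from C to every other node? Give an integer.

20

Distances from C: A:2, B:4, D:1, E:1, F:2, G:3, H:4, I:3.
Sum = 2 + 4 + 1 + 1 + 2 + 3 + 4 + 3 = 20.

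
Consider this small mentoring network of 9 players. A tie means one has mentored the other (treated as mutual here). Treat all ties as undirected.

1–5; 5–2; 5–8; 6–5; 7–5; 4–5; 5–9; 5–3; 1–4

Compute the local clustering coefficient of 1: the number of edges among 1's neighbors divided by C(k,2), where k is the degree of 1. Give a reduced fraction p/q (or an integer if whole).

1's neighbors: 4 and 5 (k = 2).
Possible neighbor pairs: C(2,2) = 1. Edges among them: 4–5 → e = 1.
Clustering(1) = 1/1.

1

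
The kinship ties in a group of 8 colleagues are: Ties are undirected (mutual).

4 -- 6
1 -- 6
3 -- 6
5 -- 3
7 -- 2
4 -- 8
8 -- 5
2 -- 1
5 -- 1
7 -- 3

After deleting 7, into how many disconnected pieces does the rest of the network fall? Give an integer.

7's neighbors (2 and 3) remain reachable from one another through other ties, so the rest of the network stays in one piece.

1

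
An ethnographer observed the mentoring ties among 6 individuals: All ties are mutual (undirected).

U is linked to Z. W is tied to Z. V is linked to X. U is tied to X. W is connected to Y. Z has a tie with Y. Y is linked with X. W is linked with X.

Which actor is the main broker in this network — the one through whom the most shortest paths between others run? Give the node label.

Unnormalized betweenness of each node: U:2/3, V:0, W:2/3, X:5, Y:2/3, Z:1.
X has the largest value, 5, making it the main broker — the node through which the most shortest paths run.

X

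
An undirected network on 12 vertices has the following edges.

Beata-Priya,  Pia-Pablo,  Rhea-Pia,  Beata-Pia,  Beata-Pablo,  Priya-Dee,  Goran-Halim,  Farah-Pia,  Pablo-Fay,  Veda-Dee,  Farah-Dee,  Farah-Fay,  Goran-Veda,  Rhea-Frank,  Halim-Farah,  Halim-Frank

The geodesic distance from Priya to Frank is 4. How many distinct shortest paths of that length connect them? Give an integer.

2

The shortest distance is 4. The length-4 paths are: Priya–Beata–Pia–Rhea–Frank; Priya–Dee–Farah–Halim–Frank.
That gives 2 distinct shortest paths.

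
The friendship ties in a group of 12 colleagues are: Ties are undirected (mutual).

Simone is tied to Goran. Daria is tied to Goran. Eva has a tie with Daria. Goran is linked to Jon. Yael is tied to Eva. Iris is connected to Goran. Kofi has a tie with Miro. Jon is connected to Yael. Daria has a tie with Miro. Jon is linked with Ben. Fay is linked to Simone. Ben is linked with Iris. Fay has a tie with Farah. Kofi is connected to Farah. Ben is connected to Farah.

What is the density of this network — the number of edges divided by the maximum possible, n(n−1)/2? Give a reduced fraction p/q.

There are 15 edges and 12 nodes, so the maximum possible is C(12,2) = 66.
Density = 15/66 = 5/22.

5/22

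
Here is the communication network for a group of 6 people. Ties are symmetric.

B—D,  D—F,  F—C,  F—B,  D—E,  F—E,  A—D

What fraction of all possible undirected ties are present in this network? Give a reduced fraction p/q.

7/15

There are 7 edges and 6 nodes, so the maximum possible is C(6,2) = 15.
Density = 7/15.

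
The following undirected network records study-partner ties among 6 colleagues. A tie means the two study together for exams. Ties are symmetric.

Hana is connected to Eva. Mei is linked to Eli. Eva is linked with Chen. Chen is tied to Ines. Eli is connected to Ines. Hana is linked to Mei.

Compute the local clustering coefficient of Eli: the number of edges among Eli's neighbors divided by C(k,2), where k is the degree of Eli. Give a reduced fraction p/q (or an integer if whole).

Eli's neighbors: Ines and Mei (k = 2).
Possible neighbor pairs: C(2,2) = 1. Edges among them: none → e = 0.
Clustering(Eli) = 0/1.

0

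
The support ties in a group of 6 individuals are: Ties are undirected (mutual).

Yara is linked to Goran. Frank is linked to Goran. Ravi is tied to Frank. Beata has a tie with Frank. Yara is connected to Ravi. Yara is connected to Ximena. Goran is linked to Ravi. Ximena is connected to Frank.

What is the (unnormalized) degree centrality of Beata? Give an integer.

1

Beata is directly tied to Frank. That is 1 neighbor, so the degree of Beata is 1.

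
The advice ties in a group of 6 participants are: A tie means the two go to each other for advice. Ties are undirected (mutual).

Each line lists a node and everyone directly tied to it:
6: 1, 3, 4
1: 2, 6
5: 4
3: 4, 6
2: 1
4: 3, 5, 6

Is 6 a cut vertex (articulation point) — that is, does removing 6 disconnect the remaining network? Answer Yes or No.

Yes

Removing 6 leaves {1 and 2} with no path to {3, 4, and 5}, so the network splits into 2 components. 6 is a cut vertex.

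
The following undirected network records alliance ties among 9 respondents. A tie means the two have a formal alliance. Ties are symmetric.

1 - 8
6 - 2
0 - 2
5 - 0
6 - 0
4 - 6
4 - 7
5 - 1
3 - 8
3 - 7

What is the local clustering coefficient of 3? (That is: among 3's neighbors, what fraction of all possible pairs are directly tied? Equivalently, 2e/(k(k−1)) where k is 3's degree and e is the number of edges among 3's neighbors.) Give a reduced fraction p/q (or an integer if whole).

3's neighbors: 7 and 8 (k = 2).
Possible neighbor pairs: C(2,2) = 1. Edges among them: none → e = 0.
Clustering(3) = 0/1.

0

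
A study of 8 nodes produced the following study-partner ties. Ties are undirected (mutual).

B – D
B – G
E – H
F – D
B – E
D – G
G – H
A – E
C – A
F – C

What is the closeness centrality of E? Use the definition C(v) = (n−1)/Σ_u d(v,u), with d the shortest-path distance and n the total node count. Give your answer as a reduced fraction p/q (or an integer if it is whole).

Distances from E: A:1, B:1, C:2, D:2, F:3, G:2, H:1. Sum = 12.
n = 8, so closeness = 7/12.

7/12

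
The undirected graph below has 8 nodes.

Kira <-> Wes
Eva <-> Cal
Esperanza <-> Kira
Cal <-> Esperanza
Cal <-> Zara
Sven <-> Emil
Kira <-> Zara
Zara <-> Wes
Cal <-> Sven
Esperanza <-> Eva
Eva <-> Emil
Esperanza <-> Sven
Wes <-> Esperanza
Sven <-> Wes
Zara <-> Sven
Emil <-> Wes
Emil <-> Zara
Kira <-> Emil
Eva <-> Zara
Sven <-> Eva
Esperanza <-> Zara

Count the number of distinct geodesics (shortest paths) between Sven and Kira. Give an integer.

The shortest distance is 2. The length-2 paths are: Sven–Emil–Kira; Sven–Esperanza–Kira; Sven–Zara–Kira; Sven–Wes–Kira.
That gives 4 distinct shortest paths.

4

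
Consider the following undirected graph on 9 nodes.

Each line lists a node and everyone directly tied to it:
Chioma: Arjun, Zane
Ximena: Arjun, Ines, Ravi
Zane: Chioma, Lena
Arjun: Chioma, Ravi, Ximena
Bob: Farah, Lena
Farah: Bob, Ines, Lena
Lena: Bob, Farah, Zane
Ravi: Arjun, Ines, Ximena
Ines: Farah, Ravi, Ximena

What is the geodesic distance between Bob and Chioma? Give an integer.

3

One shortest route is Bob – Lena – Zane – Chioma, which uses 3 edges, and at distance 2 from Bob we only reach {Ines, Zane}, which does not include Chioma. So d(Bob,Chioma) = 3.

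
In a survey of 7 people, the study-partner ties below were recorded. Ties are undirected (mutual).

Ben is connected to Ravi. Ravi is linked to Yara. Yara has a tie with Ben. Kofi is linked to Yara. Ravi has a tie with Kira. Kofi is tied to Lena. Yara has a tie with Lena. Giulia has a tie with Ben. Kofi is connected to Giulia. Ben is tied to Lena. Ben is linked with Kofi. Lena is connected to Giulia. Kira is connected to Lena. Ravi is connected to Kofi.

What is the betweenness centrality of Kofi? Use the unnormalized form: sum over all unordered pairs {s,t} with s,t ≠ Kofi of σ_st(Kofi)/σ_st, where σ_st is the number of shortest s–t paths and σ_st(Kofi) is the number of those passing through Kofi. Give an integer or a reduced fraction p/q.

Pairs whose geodesics pass through Kofi — Ravi–Lena: 1/4; Ravi–Giulia: 1/2; Giulia–Yara: 1/3.
All other pairs contribute 0.
Summing the contributions gives betweenness(Kofi) = 13/12.

13/12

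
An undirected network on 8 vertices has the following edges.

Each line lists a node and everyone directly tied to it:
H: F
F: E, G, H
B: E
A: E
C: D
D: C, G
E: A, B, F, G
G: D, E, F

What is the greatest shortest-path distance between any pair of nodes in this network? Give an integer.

4

Eccentricity of each node (its greatest distance to any other): A:4, B:4, C:4, D:3, E:3, F:3, G:2, H:4.
The maximum eccentricity is 4, realized for instance by the pair C–A via C – D – G – E – A. So the diameter is 4.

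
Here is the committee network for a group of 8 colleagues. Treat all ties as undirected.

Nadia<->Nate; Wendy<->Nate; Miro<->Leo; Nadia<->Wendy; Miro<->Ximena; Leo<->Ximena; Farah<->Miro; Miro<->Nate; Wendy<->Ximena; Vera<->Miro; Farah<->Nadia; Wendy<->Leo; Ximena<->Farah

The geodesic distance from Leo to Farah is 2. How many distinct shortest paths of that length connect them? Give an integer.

2

The shortest distance is 2. The length-2 paths are: Leo–Ximena–Farah; Leo–Miro–Farah.
That gives 2 distinct shortest paths.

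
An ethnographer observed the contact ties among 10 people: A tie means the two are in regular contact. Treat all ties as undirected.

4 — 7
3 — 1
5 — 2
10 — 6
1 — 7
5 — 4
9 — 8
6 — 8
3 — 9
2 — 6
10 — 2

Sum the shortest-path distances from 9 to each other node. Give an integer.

23

Distances from 9: 1:2, 2:3, 3:1, 4:4, 5:4, 6:2, 7:3, 8:1, 10:3.
Sum = 2 + 3 + 1 + 4 + 4 + 2 + 3 + 1 + 3 = 23.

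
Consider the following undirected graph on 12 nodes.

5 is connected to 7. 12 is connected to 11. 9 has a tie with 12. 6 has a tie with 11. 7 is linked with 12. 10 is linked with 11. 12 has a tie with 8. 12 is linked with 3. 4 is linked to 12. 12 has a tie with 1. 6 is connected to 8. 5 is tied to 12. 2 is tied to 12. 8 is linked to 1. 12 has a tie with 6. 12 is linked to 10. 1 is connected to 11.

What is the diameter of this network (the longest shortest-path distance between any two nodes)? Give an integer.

2

Eccentricity of each node (its greatest distance to any other): 1:2, 2:2, 3:2, 4:2, 5:2, 6:2, 7:2, 8:2, 9:2, 10:2, 11:2, 12:1.
The maximum eccentricity is 2, realized for instance by the pair 9–7 via 9 – 12 – 7. So the diameter is 2.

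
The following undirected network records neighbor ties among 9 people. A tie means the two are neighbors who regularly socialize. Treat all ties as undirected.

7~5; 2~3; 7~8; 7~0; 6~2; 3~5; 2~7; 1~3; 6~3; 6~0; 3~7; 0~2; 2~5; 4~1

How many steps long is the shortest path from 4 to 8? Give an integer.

One shortest route is 4 – 1 – 3 – 7 – 8, which uses 4 edges, and at distance 3 from 4 we only reach {2, 5, 6, 7}, which does not include 8. So d(4,8) = 4.

4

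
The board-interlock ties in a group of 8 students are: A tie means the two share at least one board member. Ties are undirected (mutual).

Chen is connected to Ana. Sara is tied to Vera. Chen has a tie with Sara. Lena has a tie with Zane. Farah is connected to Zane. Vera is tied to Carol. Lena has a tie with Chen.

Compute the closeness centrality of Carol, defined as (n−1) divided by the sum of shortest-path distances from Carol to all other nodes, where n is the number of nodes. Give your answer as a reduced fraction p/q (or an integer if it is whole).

7/25

Distances from Carol: Ana:4, Chen:3, Farah:6, Lena:4, Sara:2, Vera:1, Zane:5. Sum = 25.
n = 8, so closeness = 7/25.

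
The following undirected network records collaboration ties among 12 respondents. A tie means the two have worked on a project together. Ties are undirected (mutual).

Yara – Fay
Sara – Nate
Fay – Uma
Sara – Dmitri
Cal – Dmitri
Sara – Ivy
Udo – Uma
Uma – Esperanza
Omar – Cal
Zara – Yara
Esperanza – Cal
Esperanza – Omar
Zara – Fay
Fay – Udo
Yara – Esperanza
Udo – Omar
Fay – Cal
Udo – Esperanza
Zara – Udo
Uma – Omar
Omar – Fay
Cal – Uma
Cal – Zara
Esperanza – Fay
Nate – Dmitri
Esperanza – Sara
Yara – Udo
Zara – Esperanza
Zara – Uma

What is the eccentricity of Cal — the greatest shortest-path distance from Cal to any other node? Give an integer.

3

Distances from Cal: Dmitri:1, Esperanza:1, Fay:1, Ivy:3, Nate:2, Omar:1, Sara:2, Udo:2, Uma:1, Yara:2, Zara:1.
The largest is 3 (to Ivy), so the eccentricity of Cal is 3.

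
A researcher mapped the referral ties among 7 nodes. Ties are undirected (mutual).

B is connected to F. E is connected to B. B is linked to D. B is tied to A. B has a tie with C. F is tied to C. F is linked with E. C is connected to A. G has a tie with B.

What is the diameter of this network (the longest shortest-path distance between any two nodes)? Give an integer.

Eccentricity of each node (its greatest distance to any other): A:2, B:1, C:2, D:2, E:2, F:2, G:2.
The maximum eccentricity is 2, realized for instance by the pair G–D via G – B – D. So the diameter is 2.

2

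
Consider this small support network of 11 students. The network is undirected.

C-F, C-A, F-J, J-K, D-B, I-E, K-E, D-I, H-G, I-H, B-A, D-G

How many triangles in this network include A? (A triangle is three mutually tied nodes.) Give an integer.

A's neighbors are B and C, but none of them are tied to each other, so no triangle contains A.

0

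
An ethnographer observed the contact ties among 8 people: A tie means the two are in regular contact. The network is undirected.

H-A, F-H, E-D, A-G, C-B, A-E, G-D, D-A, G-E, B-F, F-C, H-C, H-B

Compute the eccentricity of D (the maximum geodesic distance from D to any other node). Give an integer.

Distances from D: A:1, B:3, C:3, E:1, F:3, G:1, H:2.
The largest is 3 (to C, F, and B), so the eccentricity of D is 3.

3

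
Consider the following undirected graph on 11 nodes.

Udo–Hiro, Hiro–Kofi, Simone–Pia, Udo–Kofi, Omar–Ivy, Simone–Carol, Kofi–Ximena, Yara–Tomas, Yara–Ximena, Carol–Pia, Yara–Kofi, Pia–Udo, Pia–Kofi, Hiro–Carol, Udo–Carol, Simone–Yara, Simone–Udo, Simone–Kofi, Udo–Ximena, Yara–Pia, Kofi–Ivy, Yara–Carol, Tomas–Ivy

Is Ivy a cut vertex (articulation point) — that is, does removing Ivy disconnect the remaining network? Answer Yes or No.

Yes

Removing Ivy leaves {Carol, Hiro, Kofi, Pia, Simone, Tomas, Udo, Ximena, and Yara} with no path to {Omar}, so the network splits into 2 components. Ivy is a cut vertex.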